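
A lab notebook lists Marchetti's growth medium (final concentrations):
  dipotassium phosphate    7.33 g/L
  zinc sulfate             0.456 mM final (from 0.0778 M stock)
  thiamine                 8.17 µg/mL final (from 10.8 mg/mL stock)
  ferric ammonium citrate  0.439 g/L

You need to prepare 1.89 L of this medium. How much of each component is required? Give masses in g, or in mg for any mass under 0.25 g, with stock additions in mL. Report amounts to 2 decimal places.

Working volume: 1.89 L.
dipotassium phosphate: 7.33 g/L × 1.89 L = 13.85 g
zinc sulfate: C1V1 = C2V2 → 0.456 mM × 1890 mL ÷ 77.8 mM = 11.08 mL
thiamine: C1V1 = C2V2 → 8.17 µg/mL × 1890 mL ÷ 10800 µg/mL = 1.43 mL
ferric ammonium citrate: 0.439 g/L × 1.89 L = 0.83 g

dipotassium phosphate 13.85 g; zinc sulfate 11.08 mL; thiamine 1.43 mL; ferric ammonium citrate 0.83 g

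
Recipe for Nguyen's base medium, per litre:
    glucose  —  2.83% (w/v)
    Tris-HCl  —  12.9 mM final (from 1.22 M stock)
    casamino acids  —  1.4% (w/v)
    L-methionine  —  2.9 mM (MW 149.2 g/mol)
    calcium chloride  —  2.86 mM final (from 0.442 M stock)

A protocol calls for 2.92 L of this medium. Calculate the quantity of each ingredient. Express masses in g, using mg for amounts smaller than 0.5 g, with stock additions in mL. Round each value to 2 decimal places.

Scale factor relative to 1 L: 2.92.
glucose: 2.83% w/v = 28.3 g/L → 28.3 × 2.92 L = 82.64 g
Tris-HCl: C1V1 = C2V2 → 12.9 mM × 2920 mL ÷ 1220 mM = 30.88 mL
casamino acids: 1.4% w/v = 14 g/L → 14 × 2.92 L = 40.88 g
L-methionine: 2.9 mmol/L × 149.2 g/mol × 2.92 L ÷ 1000 = 1.26 g
calcium chloride: V = C2·V2/C1 = 2.86 mM × 2920 mL ÷ 442 mM = 18.89 mL

glucose 82.64 g; Tris-HCl 30.88 mL; casamino acids 40.88 g; L-methionine 1.26 g; calcium chloride 18.89 mL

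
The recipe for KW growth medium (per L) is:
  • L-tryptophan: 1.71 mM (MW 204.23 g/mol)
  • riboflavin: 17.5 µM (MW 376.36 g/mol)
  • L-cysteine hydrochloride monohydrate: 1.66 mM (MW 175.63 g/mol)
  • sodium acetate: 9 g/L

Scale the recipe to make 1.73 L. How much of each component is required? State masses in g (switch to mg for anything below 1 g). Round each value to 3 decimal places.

L-tryptophan 604.174 mg; riboflavin 11.394 mg; L-cysteine hydrochloride monohydrate 504.374 mg; sodium acetate 15.570 g

Scale factor relative to 1 L: 1.73.
L-tryptophan: 1.71 mmol/L × 204.23 mg/mmol × 1.73 L = 604.174 mg
riboflavin: 17.5 µmol/L × 376.36 g/mol × 1.73 L ÷ 1000 = 11.394 mg
L-cysteine hydrochloride monohydrate: 1.66 mmol/L × 175.63 mg/mmol × 1.73 L = 504.374 mg
sodium acetate: 9 g/L × 1.73 L = 15.570 g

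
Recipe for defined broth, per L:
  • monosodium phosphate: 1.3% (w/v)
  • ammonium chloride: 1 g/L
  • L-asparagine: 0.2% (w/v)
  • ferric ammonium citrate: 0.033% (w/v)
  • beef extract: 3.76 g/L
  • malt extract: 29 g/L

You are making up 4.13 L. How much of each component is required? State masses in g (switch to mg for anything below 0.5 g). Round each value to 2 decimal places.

monosodium phosphate 53.69 g; ammonium chloride 4.13 g; L-asparagine 8.26 g; ferric ammonium citrate 1.36 g; beef extract 15.53 g; malt extract 119.77 g

Working volume: 4.13 L.
monosodium phosphate: 1.3% w/v = 13 g/L → 13 × 4.13 L = 53.69 g
ammonium chloride: 1 g/L × 4.13 L = 4.13 g
L-asparagine: 0.2% w/v = 2 g/L → 2 × 4.13 L = 8.26 g
ferric ammonium citrate: 0.033 g per 100 mL × 4130 mL ÷ 100 = 1.36 g
beef extract: 3.76 g/L × 4.13 L = 15.53 g
malt extract: 29 g/L × 4.13 L = 119.77 g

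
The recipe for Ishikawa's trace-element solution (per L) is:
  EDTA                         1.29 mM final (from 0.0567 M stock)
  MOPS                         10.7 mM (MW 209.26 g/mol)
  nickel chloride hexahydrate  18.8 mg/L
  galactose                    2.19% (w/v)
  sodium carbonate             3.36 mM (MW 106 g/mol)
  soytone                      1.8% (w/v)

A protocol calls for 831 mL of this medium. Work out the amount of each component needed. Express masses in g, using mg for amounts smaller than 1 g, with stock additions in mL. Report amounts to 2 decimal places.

Working volume: 831 mL = 0.831 L.
EDTA: dilute stock: 1.29 mM × 831 mL ÷ 56.7 mM = 18.91 mL
MOPS: 10.7 mmol/L × 209.26 g/mol × 0.831 L ÷ 1000 = 1.86 g
nickel chloride hexahydrate: 18.8 mg/L × 0.831 L = 15.62 mg
galactose: 2.19% w/v = 21.9 g/L → 21.9 × 0.831 L = 18.20 g
sodium carbonate: 3.36 mmol/L × 106 mg/mmol × 0.831 L = 295.97 mg
soytone: 1.8 g per 100 mL × 831 mL ÷ 100 = 14.96 g

EDTA 18.91 mL; MOPS 1.86 g; nickel chloride hexahydrate 15.62 mg; galactose 18.20 g; sodium carbonate 295.97 mg; soytone 14.96 g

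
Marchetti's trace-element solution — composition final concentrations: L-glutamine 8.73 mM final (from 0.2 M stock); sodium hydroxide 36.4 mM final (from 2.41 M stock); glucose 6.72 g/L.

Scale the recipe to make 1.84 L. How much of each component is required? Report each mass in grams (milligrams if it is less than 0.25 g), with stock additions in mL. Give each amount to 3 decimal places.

Working volume: 1.84 L.
L-glutamine: C1V1 = C2V2 → 8.73 mM × 1840 mL ÷ 200 mM = 80.316 mL
sodium hydroxide: V = C2·V2/C1 = 36.4 mM × 1840 mL ÷ 2410 mM = 27.791 mL
glucose: 6.72 g/L × 1.84 L = 12.365 g

L-glutamine 80.316 mL; sodium hydroxide 27.791 mL; glucose 12.365 g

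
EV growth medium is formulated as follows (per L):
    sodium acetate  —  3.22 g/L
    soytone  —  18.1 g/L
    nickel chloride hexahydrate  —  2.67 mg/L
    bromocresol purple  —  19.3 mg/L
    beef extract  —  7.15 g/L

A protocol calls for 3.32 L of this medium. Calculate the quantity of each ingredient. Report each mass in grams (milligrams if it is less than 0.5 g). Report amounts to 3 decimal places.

sodium acetate 10.690 g; soytone 60.092 g; nickel chloride hexahydrate 8.864 mg; bromocresol purple 64.076 mg; beef extract 23.738 g

Working volume: 3.32 L.
sodium acetate: 3.22 g/L × 3.32 L = 10.690 g
soytone: 18.1 g/L × 3.32 L = 60.092 g
nickel chloride hexahydrate: 2.67 mg/L × 3.32 L = 8.864 mg
bromocresol purple: 19.3 mg/L × 3.32 L = 64.076 mg
beef extract: 7.15 g/L × 3.32 L = 23.738 g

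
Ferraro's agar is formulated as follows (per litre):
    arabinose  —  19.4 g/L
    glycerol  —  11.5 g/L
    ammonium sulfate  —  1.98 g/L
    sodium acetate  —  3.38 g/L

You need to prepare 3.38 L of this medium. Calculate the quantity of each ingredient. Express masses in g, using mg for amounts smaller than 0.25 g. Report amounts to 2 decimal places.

arabinose 65.57 g; glycerol 38.87 g; ammonium sulfate 6.69 g; sodium acetate 11.42 g

Working volume: 3.38 L.
arabinose: 19.4 g/L × 3.38 L = 65.57 g
glycerol: 11.5 g/L × 3.38 L = 38.87 g
ammonium sulfate: 1.98 g/L × 3.38 L = 6.69 g
sodium acetate: 3.38 g/L × 3.38 L = 11.42 g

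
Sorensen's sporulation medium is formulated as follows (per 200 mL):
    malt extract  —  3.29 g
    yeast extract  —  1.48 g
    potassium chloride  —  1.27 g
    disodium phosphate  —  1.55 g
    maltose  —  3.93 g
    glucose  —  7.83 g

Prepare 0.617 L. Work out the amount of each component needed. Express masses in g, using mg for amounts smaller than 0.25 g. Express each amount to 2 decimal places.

malt extract 10.15 g; yeast extract 4.57 g; potassium chloride 3.92 g; disodium phosphate 4.78 g; maltose 12.12 g; glucose 24.16 g

Scale factor = 617 mL / 200 mL = 3.085.
malt extract: 3.29 g × (617 mL / 200 mL) = 10.15 g
yeast extract: 1.48 g × (617 mL / 200 mL) = 4.57 g
potassium chloride: 1.27 g × (617 mL / 200 mL) = 3.92 g
disodium phosphate: 1.55 g × (617 mL / 200 mL) = 4.78 g
maltose: 3.93 g × (617 mL / 200 mL) = 12.12 g
glucose: 7.83 g × (617 mL / 200 mL) = 24.16 g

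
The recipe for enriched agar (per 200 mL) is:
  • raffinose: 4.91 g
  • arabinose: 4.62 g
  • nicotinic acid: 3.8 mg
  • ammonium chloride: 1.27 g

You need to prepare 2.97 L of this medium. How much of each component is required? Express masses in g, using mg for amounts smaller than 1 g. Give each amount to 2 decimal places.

Scale factor = 2970 mL / 200 mL = 14.85.
raffinose: 4.91 g × (2970 mL / 200 mL) = 72.91 g
arabinose: 4.62 g × (2970 mL / 200 mL) = 68.61 g
nicotinic acid: 3.8 mg × (2970 mL / 200 mL) = 56.43 mg
ammonium chloride: 1.27 g × (2970 mL / 200 mL) = 18.86 g

raffinose 72.91 g; arabinose 68.61 g; nicotinic acid 56.43 mg; ammonium chloride 18.86 g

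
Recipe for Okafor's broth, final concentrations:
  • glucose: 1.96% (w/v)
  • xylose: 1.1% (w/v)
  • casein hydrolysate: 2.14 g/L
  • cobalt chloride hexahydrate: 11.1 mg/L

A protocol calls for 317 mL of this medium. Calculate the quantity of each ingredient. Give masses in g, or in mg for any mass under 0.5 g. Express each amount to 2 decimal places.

glucose 6.21 g; xylose 3.49 g; casein hydrolysate 0.68 g; cobalt chloride hexahydrate 3.52 mg

Working volume: 317 mL = 0.317 L.
glucose: 1.96% w/v = 19.6 g/L → 19.6 × 0.317 L = 6.21 g
xylose: 1.1 g per 100 mL × 317 mL ÷ 100 = 3.49 g
casein hydrolysate: 2.14 g/L × 0.317 L = 0.68 g
cobalt chloride hexahydrate: 11.1 mg/L × 0.317 L = 3.52 mg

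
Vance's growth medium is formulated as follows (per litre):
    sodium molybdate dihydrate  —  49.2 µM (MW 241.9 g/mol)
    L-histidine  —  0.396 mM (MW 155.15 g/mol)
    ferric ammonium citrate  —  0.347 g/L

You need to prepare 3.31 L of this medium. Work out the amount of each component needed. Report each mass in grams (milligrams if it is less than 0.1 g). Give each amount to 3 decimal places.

sodium molybdate dihydrate 39.394 mg; L-histidine 0.203 g; ferric ammonium citrate 1.149 g

Scale factor relative to 1 L: 3.31.
sodium molybdate dihydrate: 49.2 µmol/L × 241.9 g/mol × 3.31 L ÷ 1000 = 39.394 mg
L-histidine: 0.396 mmol/L × 155.15 g/mol × 3.31 L ÷ 1000 = 0.203 g
ferric ammonium citrate: 0.347 g/L × 3.31 L = 1.149 g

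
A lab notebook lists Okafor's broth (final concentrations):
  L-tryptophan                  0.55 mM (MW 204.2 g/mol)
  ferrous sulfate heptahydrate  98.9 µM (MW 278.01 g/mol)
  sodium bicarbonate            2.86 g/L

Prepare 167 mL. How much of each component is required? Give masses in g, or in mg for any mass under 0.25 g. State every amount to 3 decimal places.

L-tryptophan 18.756 mg; ferrous sulfate heptahydrate 4.592 mg; sodium bicarbonate 0.478 g

Working volume: 167 mL = 0.167 L.
L-tryptophan: 0.55 mmol/L × 204.2 mg/mmol × 0.167 L = 18.756 mg
ferrous sulfate heptahydrate: 98.9 µmol/L × 278.01 g/mol × 0.167 L ÷ 1000 = 4.592 mg
sodium bicarbonate: 2.86 g/L × 0.167 L = 0.478 g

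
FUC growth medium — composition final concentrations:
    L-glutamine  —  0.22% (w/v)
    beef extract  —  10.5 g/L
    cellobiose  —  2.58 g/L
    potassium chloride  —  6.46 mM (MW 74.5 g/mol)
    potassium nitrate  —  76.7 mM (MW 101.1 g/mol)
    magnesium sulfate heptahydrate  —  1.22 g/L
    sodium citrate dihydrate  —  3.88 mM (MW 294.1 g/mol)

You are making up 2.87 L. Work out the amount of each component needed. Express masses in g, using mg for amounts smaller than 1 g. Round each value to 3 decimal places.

L-glutamine 6.314 g; beef extract 30.135 g; cellobiose 7.405 g; potassium chloride 1.381 g; potassium nitrate 22.255 g; magnesium sulfate heptahydrate 3.501 g; sodium citrate dihydrate 3.275 g

Scale factor relative to 1 L: 2.87.
L-glutamine: 0.22 g per 100 mL × 2870 mL ÷ 100 = 6.314 g
beef extract: 10.5 g/L × 2.87 L = 30.135 g
cellobiose: 2.58 g/L × 2.87 L = 7.405 g
potassium chloride: 6.46 mmol/L × 74.5 g/mol × 2.87 L ÷ 1000 = 1.381 g
potassium nitrate: 76.7 mmol/L × 101.1 g/mol × 2.87 L ÷ 1000 = 22.255 g
magnesium sulfate heptahydrate: 1.22 g/L × 2.87 L = 3.501 g
sodium citrate dihydrate: 3.88 mmol/L × 294.1 g/mol × 2.87 L ÷ 1000 = 3.275 g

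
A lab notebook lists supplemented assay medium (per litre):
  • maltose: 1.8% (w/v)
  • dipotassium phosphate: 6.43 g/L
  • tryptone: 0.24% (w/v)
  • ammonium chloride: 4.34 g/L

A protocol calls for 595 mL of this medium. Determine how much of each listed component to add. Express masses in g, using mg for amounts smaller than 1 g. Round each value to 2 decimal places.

maltose 10.71 g; dipotassium phosphate 3.83 g; tryptone 1.43 g; ammonium chloride 2.58 g

Scale factor relative to 1 L: 0.595.
maltose: 1.8% w/v = 18 g/L → 18 × 0.595 L = 10.71 g
dipotassium phosphate: 6.43 g/L × 0.595 L = 3.83 g
tryptone: 0.24 g per 100 mL × 595 mL ÷ 100 = 1.43 g
ammonium chloride: 4.34 g/L × 0.595 L = 2.58 g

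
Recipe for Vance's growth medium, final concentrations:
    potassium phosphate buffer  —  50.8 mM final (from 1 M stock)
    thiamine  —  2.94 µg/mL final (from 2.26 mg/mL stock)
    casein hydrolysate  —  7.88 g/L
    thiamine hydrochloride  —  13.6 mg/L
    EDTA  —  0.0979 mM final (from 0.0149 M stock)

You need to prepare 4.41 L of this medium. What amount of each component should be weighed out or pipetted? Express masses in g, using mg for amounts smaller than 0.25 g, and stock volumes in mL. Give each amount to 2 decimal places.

Working volume: 4.41 L.
potassium phosphate buffer: V = C2·V2/C1 = 50.8 mM × 4410 mL ÷ 1000 mM = 224.03 mL
thiamine: dilute stock: 2.94 µg/mL × 4410 mL ÷ 2260 µg/mL = 5.74 mL
casein hydrolysate: 7.88 g/L × 4.41 L = 34.75 g
thiamine hydrochloride: 13.6 mg/L × 4.41 L = 59.98 mg
EDTA: dilute stock: 0.0979 mM × 4410 mL ÷ 14.9 mM = 28.98 mL

potassium phosphate buffer 224.03 mL; thiamine 5.74 mL; casein hydrolysate 34.75 g; thiamine hydrochloride 59.98 mg; EDTA 28.98 mL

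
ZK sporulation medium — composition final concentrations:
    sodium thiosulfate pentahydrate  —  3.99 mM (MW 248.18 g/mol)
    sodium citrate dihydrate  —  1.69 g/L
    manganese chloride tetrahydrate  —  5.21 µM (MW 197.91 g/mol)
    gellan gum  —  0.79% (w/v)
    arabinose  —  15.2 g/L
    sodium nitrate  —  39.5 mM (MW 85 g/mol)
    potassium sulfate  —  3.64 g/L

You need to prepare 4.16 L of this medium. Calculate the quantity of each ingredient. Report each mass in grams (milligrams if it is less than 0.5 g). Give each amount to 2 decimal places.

Working volume: 4.16 L.
sodium thiosulfate pentahydrate: 3.99 mmol/L × 248.18 g/mol × 4.16 L ÷ 1000 = 4.12 g
sodium citrate dihydrate: 1.69 g/L × 4.16 L = 7.03 g
manganese chloride tetrahydrate: 5.21 µmol/L × 197.91 g/mol × 4.16 L ÷ 1000 = 4.29 mg
gellan gum: 0.79 g per 100 mL × 4160 mL ÷ 100 = 32.86 g
arabinose: 15.2 g/L × 4.16 L = 63.23 g
sodium nitrate: 39.5 mmol/L × 85 g/mol × 4.16 L ÷ 1000 = 13.97 g
potassium sulfate: 3.64 g/L × 4.16 L = 15.14 g

sodium thiosulfate pentahydrate 4.12 g; sodium citrate dihydrate 7.03 g; manganese chloride tetrahydrate 4.29 mg; gellan gum 32.86 g; arabinose 63.23 g; sodium nitrate 13.97 g; potassium sulfate 15.14 g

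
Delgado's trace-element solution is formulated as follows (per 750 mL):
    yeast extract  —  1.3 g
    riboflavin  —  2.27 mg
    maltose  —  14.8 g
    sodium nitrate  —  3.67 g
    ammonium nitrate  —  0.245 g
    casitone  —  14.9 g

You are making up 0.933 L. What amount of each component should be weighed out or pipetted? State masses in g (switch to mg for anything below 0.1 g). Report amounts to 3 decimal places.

Ratio of target to recipe volume: 933 / 750 = 1.244.
yeast extract: 1.3 g × (933 mL / 750 mL) = 1.617 g
riboflavin: 2.27 mg × (933 mL / 750 mL) = 2.824 mg
maltose: 14.8 g × (933 mL / 750 mL) = 18.411 g
sodium nitrate: 3.67 g × (933 mL / 750 mL) = 4.565 g
ammonium nitrate: 0.245 g × (933 mL / 750 mL) = 0.305 g
casitone: 14.9 g × (933 mL / 750 mL) = 18.536 g

yeast extract 1.617 g; riboflavin 2.824 mg; maltose 18.411 g; sodium nitrate 4.565 g; ammonium nitrate 0.305 g; casitone 18.536 g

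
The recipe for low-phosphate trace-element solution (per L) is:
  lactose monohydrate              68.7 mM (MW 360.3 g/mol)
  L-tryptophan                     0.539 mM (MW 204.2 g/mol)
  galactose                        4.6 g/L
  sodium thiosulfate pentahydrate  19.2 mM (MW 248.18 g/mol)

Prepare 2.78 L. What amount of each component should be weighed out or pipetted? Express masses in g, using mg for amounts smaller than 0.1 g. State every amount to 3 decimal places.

Working volume: 2.78 L.
lactose monohydrate: 68.7 mmol/L × 360.3 g/mol × 2.78 L ÷ 1000 = 68.812 g
L-tryptophan: 0.539 mmol/L × 204.2 g/mol × 2.78 L ÷ 1000 = 0.306 g
galactose: 4.6 g/L × 2.78 L = 12.788 g
sodium thiosulfate pentahydrate: 19.2 mmol/L × 248.18 g/mol × 2.78 L ÷ 1000 = 13.247 g

lactose monohydrate 68.812 g; L-tryptophan 0.306 g; galactose 12.788 g; sodium thiosulfate pentahydrate 13.247 g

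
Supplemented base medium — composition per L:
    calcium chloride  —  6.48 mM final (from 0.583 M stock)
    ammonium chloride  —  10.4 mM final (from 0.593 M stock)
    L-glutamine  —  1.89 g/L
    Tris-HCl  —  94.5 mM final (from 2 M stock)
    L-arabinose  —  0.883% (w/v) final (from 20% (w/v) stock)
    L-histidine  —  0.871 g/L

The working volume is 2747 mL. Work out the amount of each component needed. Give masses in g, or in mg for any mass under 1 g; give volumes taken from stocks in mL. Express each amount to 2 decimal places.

calcium chloride 30.53 mL; ammonium chloride 48.18 mL; L-glutamine 5.19 g; Tris-HCl 129.80 mL; L-arabinose 121.28 mL; L-histidine 2.39 g

Scale factor relative to 1 L: 2.747.
calcium chloride: V = C2·V2/C1 = 6.48 mM × 2747 mL ÷ 583 mM = 30.53 mL
ammonium chloride: V = C2·V2/C1 = 10.4 mM × 2747 mL ÷ 593 mM = 48.18 mL
L-glutamine: 1.89 g/L × 2.747 L = 5.19 g
Tris-HCl: C1V1 = C2V2 → 94.5 mM × 2747 mL ÷ 2000 mM = 129.80 mL
L-arabinose: dilute stock: 0.883% ÷ 20% × 2747 mL = 121.28 mL
L-histidine: 0.871 g/L × 2.747 L = 2.39 g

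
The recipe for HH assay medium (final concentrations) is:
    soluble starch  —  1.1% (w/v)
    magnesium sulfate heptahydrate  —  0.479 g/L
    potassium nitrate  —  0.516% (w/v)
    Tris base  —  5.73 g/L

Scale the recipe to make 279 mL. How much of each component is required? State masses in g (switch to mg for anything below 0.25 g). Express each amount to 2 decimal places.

Working volume: 279 mL = 0.279 L.
soluble starch: 1.1 g per 100 mL × 279 mL ÷ 100 = 3.07 g
magnesium sulfate heptahydrate: 0.479 g/L × 0.279 L = 0.133641 g = 133.64 mg
potassium nitrate: 0.516 g per 100 mL × 279 mL ÷ 100 = 1.44 g
Tris base: 5.73 g/L × 0.279 L = 1.60 g

soluble starch 3.07 g; magnesium sulfate heptahydrate 133.64 mg; potassium nitrate 1.44 g; Tris base 1.60 g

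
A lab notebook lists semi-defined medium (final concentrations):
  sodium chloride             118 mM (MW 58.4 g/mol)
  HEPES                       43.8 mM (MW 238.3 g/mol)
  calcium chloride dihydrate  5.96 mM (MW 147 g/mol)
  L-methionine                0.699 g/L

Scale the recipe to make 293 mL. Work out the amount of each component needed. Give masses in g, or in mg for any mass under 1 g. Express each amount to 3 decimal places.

sodium chloride 2.019 g; HEPES 3.058 g; calcium chloride dihydrate 256.703 mg; L-methionine 204.807 mg

Target volume = 293 mL = 0.293 L.
sodium chloride: 118 mmol/L × 58.4 g/mol × 0.293 L ÷ 1000 = 2.019 g
HEPES: 43.8 mmol/L × 238.3 g/mol × 0.293 L ÷ 1000 = 3.058 g
calcium chloride dihydrate: 5.96 mmol/L × 147 mg/mmol × 0.293 L = 256.703 mg
L-methionine: 0.699 g/L × 0.293 L = 0.204807 g = 204.807 mg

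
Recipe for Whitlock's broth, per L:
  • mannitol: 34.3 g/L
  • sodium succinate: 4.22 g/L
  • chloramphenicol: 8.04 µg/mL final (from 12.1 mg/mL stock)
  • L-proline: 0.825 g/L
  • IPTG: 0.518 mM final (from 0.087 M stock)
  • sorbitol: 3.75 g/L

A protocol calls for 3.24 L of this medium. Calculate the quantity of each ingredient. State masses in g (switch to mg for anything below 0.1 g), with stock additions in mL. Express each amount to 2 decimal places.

Working volume: 3.24 L.
mannitol: 34.3 g/L × 3.24 L = 111.13 g
sodium succinate: 4.22 g/L × 3.24 L = 13.67 g
chloramphenicol: V = C2·V2/C1 = 8.04 µg/mL × 3240 mL ÷ 12100 µg/mL = 2.15 mL
L-proline: 0.825 g/L × 3.24 L = 2.67 g
IPTG: C1V1 = C2V2 → 0.518 mM × 3240 mL ÷ 87 mM = 19.29 mL
sorbitol: 3.75 g/L × 3.24 L = 12.15 g

mannitol 111.13 g; sodium succinate 13.67 g; chloramphenicol 2.15 mL; L-proline 2.67 g; IPTG 19.29 mL; sorbitol 12.15 g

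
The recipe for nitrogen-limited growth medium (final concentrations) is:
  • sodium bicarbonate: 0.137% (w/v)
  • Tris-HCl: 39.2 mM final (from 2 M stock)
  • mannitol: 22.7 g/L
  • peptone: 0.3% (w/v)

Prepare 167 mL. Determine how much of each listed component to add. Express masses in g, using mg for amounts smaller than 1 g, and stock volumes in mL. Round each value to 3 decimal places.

Working volume: 167 mL = 0.167 L.
sodium bicarbonate: 0.137 g per 100 mL × 167 mL ÷ 100 = 0.22879 g = 228.790 mg
Tris-HCl: V = C2·V2/C1 = 39.2 mM × 167 mL ÷ 2000 mM = 3.273 mL
mannitol: 22.7 g/L × 0.167 L = 3.791 g
peptone: 0.3% w/v = 3 g/L → 3 × 0.167 L = 0.501 g = 501.000 mg

sodium bicarbonate 228.790 mg; Tris-HCl 3.273 mL; mannitol 3.791 g; peptone 501.000 mg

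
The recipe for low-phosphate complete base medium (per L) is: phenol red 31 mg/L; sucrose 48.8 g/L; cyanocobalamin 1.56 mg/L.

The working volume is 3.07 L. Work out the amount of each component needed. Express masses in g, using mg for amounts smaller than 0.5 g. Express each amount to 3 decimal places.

phenol red 95.170 mg; sucrose 149.816 g; cyanocobalamin 4.789 mg

Working volume: 3.07 L.
phenol red: 31 mg/L × 3.07 L = 95.170 mg
sucrose: 48.8 g/L × 3.07 L = 149.816 g
cyanocobalamin: 1.56 mg/L × 3.07 L = 4.789 mg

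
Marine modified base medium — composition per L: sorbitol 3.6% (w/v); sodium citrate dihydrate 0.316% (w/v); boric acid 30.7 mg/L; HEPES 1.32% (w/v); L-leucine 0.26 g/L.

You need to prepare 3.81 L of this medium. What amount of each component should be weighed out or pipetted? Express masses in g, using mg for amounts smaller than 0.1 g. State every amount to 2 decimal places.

Working volume: 3.81 L.
sorbitol: 3.6% w/v = 36 g/L → 36 × 3.81 L = 137.16 g
sodium citrate dihydrate: 0.316% w/v = 3.16 g/L → 3.16 × 3.81 L = 12.04 g
boric acid: 30.7 mg/L × 3.81 L = 116.967 mg = 0.12 g
HEPES: 1.32% w/v = 13.2 g/L → 13.2 × 3.81 L = 50.29 g
L-leucine: 0.26 g/L × 3.81 L = 0.99 g

sorbitol 137.16 g; sodium citrate dihydrate 12.04 g; boric acid 0.12 g; HEPES 50.29 g; L-leucine 0.99 g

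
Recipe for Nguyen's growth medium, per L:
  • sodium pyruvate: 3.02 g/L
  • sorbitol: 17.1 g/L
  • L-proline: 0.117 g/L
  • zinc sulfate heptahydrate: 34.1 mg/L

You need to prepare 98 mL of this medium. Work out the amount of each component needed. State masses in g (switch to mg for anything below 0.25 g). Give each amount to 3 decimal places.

sodium pyruvate 0.296 g; sorbitol 1.676 g; L-proline 11.466 mg; zinc sulfate heptahydrate 3.342 mg

Target volume = 98 mL = 0.098 L.
sodium pyruvate: 3.02 g/L × 0.098 L = 0.296 g
sorbitol: 17.1 g/L × 0.098 L = 1.676 g
L-proline: 0.117 g/L × 0.098 L = 0.011466 g = 11.466 mg
zinc sulfate heptahydrate: 34.1 mg/L × 0.098 L = 3.342 mg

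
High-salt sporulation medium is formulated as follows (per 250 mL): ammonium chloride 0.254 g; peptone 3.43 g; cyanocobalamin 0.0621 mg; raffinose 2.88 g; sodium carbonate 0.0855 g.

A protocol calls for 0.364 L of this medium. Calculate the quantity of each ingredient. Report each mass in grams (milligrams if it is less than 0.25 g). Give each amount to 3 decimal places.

Scale factor = 364 mL / 250 mL = 1.456.
ammonium chloride: 0.254 g × (364 mL / 250 mL) = 0.370 g
peptone: 3.43 g × (364 mL / 250 mL) = 4.994 g
cyanocobalamin: 0.0621 mg × (364 mL / 250 mL) = 0.090 mg
raffinose: 2.88 g × (364 mL / 250 mL) = 4.193 g
sodium carbonate: 0.0855 g × (364 mL / 250 mL) = 0.124488 g = 124.488 mg

ammonium chloride 0.370 g; peptone 4.994 g; cyanocobalamin 0.090 mg; raffinose 4.193 g; sodium carbonate 124.488 mg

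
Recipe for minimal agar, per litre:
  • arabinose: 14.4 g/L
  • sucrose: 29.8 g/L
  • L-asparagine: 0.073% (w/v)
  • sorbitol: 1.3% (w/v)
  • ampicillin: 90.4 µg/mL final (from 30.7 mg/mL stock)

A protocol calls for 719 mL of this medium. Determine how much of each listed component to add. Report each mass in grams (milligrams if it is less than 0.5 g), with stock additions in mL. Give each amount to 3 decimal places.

Target volume = 719 mL = 0.719 L.
arabinose: 14.4 g/L × 0.719 L = 10.354 g
sucrose: 29.8 g/L × 0.719 L = 21.426 g
L-asparagine: 0.073% w/v = 0.73 g/L → 0.73 × 0.719 L = 0.525 g
sorbitol: 1.3% w/v = 13 g/L → 13 × 0.719 L = 9.347 g
ampicillin: dilute stock: 90.4 µg/mL × 719 mL ÷ 30700 µg/mL = 2.117 mL

arabinose 10.354 g; sucrose 21.426 g; L-asparagine 0.525 g; sorbitol 9.347 g; ampicillin 2.117 mL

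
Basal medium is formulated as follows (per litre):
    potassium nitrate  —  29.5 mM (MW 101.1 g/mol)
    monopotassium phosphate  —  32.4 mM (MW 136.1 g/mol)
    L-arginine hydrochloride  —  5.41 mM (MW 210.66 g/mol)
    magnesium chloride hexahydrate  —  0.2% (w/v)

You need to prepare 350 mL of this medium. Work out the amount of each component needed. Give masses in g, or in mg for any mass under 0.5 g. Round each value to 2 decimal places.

potassium nitrate 1.04 g; monopotassium phosphate 1.54 g; L-arginine hydrochloride 398.88 mg; magnesium chloride hexahydrate 0.70 g

Target volume = 350 mL = 0.35 L.
potassium nitrate: 29.5 mmol/L × 101.1 g/mol × 0.35 L ÷ 1000 = 1.04 g
monopotassium phosphate: 32.4 mmol/L × 136.1 g/mol × 0.35 L ÷ 1000 = 1.54 g
L-arginine hydrochloride: 5.41 mmol/L × 210.66 mg/mmol × 0.35 L = 398.88 mg
magnesium chloride hexahydrate: 0.2% w/v = 2 g/L → 2 × 0.35 L = 0.70 g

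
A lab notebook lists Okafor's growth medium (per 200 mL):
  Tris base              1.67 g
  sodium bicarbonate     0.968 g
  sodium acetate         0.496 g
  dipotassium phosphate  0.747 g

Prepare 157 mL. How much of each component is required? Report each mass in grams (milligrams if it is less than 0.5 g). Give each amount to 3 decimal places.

Tris base 1.311 g; sodium bicarbonate 0.760 g; sodium acetate 389.360 mg; dipotassium phosphate 0.586 g

Scale factor = 157 mL / 200 mL = 0.785.
Tris base: 1.67 g × (157 mL / 200 mL) = 1.311 g
sodium bicarbonate: 0.968 g × (157 mL / 200 mL) = 0.760 g
sodium acetate: 0.496 g × (157 mL / 200 mL) = 0.38936 g = 389.360 mg
dipotassium phosphate: 0.747 g × (157 mL / 200 mL) = 0.586 g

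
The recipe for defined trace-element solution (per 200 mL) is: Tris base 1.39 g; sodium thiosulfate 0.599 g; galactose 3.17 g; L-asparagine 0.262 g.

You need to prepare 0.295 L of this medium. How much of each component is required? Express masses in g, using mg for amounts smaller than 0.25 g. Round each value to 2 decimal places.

Scale factor = 295 mL / 200 mL = 1.475.
Tris base: 1.39 g × (295 mL / 200 mL) = 2.05 g
sodium thiosulfate: 0.599 g × (295 mL / 200 mL) = 0.88 g
galactose: 3.17 g × (295 mL / 200 mL) = 4.68 g
L-asparagine: 0.262 g × (295 mL / 200 mL) = 0.39 g

Tris base 2.05 g; sodium thiosulfate 0.88 g; galactose 4.68 g; L-asparagine 0.39 g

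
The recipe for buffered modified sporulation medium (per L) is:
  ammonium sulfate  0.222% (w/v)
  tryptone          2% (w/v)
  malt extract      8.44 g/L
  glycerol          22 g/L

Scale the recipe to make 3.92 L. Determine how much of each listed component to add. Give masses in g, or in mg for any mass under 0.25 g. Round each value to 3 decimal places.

Working volume: 3.92 L.
ammonium sulfate: 0.222 g per 100 mL × 3920 mL ÷ 100 = 8.702 g
tryptone: 2% w/v = 20 g/L → 20 × 3.92 L = 78.400 g
malt extract: 8.44 g/L × 3.92 L = 33.085 g
glycerol: 22 g/L × 3.92 L = 86.240 g

ammonium sulfate 8.702 g; tryptone 78.400 g; malt extract 33.085 g; glycerol 86.240 g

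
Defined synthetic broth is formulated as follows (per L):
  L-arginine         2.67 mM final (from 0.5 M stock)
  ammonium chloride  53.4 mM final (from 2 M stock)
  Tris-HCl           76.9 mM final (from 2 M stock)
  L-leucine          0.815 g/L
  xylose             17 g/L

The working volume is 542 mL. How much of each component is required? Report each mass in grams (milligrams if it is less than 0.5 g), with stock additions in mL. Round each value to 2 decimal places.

L-arginine 2.89 mL; ammonium chloride 14.47 mL; Tris-HCl 20.84 mL; L-leucine 441.73 mg; xylose 9.21 g

Scale factor relative to 1 L: 0.542.
L-arginine: dilute stock: 2.67 mM × 542 mL ÷ 500 mM = 2.89 mL
ammonium chloride: dilute stock: 53.4 mM × 542 mL ÷ 2000 mM = 14.47 mL
Tris-HCl: V = C2·V2/C1 = 76.9 mM × 542 mL ÷ 2000 mM = 20.84 mL
L-leucine: 0.815 g/L × 0.542 L = 0.44173 g = 441.73 mg
xylose: 17 g/L × 0.542 L = 9.21 g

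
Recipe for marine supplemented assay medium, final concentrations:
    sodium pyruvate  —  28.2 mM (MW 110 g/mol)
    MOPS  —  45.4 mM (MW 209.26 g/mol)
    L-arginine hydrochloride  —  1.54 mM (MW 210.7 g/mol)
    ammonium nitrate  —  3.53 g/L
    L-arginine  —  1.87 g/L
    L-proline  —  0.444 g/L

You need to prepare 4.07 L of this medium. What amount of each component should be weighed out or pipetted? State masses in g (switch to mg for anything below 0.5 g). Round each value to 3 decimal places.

Working volume: 4.07 L.
sodium pyruvate: 28.2 mmol/L × 110 g/mol × 4.07 L ÷ 1000 = 12.625 g
MOPS: 45.4 mmol/L × 209.26 g/mol × 4.07 L ÷ 1000 = 38.667 g
L-arginine hydrochloride: 1.54 mmol/L × 210.7 g/mol × 4.07 L ÷ 1000 = 1.321 g
ammonium nitrate: 3.53 g/L × 4.07 L = 14.367 g
L-arginine: 1.87 g/L × 4.07 L = 7.611 g
L-proline: 0.444 g/L × 4.07 L = 1.807 g

sodium pyruvate 12.625 g; MOPS 38.667 g; L-arginine hydrochloride 1.321 g; ammonium nitrate 14.367 g; L-arginine 7.611 g; L-proline 1.807 g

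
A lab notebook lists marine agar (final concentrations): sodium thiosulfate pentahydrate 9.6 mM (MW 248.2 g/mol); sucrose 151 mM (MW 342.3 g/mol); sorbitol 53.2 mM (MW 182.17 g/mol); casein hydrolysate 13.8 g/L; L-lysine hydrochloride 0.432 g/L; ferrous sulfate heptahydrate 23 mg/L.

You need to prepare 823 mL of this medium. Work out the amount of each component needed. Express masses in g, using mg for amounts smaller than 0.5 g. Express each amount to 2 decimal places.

Scale factor relative to 1 L: 0.823.
sodium thiosulfate pentahydrate: 9.6 mmol/L × 248.2 g/mol × 0.823 L ÷ 1000 = 1.96 g
sucrose: 151 mmol/L × 342.3 g/mol × 0.823 L ÷ 1000 = 42.54 g
sorbitol: 53.2 mmol/L × 182.17 g/mol × 0.823 L ÷ 1000 = 7.98 g
casein hydrolysate: 13.8 g/L × 0.823 L = 11.36 g
L-lysine hydrochloride: 0.432 g/L × 0.823 L = 0.355536 g = 355.54 mg
ferrous sulfate heptahydrate: 23 mg/L × 0.823 L = 18.93 mg

sodium thiosulfate pentahydrate 1.96 g; sucrose 42.54 g; sorbitol 7.98 g; casein hydrolysate 11.36 g; L-lysine hydrochloride 355.54 mg; ferrous sulfate heptahydrate 18.93 mg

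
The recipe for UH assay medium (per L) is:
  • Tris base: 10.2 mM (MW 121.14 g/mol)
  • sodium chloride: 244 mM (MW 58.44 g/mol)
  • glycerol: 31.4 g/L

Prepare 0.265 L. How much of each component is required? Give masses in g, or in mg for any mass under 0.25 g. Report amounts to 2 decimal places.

Scale factor relative to 1 L: 0.265.
Tris base: 10.2 mmol/L × 121.14 g/mol × 0.265 L ÷ 1000 = 0.33 g
sodium chloride: 244 mmol/L × 58.44 g/mol × 0.265 L ÷ 1000 = 3.78 g
glycerol: 31.4 g/L × 0.265 L = 8.32 g

Tris base 0.33 g; sodium chloride 3.78 g; glycerol 8.32 g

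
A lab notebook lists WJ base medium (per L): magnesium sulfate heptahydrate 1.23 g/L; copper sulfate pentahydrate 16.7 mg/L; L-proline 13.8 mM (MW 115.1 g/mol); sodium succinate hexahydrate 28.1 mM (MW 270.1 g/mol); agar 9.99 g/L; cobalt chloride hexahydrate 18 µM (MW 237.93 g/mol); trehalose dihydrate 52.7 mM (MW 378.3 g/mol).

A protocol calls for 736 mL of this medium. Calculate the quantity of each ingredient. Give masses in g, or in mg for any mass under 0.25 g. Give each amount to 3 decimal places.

magnesium sulfate heptahydrate 0.905 g; copper sulfate pentahydrate 12.291 mg; L-proline 1.169 g; sodium succinate hexahydrate 5.586 g; agar 7.353 g; cobalt chloride hexahydrate 3.152 mg; trehalose dihydrate 14.673 g

Working volume: 736 mL = 0.736 L.
magnesium sulfate heptahydrate: 1.23 g/L × 0.736 L = 0.905 g
copper sulfate pentahydrate: 16.7 mg/L × 0.736 L = 12.291 mg
L-proline: 13.8 mmol/L × 115.1 g/mol × 0.736 L ÷ 1000 = 1.169 g
sodium succinate hexahydrate: 28.1 mmol/L × 270.1 g/mol × 0.736 L ÷ 1000 = 5.586 g
agar: 9.99 g/L × 0.736 L = 7.353 g
cobalt chloride hexahydrate: 18 µmol/L × 237.93 g/mol × 0.736 L ÷ 1000 = 3.152 mg
trehalose dihydrate: 52.7 mmol/L × 378.3 g/mol × 0.736 L ÷ 1000 = 14.673 g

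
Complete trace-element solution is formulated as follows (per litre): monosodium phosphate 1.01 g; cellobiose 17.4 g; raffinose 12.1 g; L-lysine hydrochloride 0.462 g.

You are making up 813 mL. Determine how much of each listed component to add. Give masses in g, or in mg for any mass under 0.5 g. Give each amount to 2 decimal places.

Ratio of target to recipe volume: 813 / 1000 = 0.813.
monosodium phosphate: 1.01 g × (813 mL / 1000 mL) = 0.82 g
cellobiose: 17.4 g × (813 mL / 1000 mL) = 14.15 g
raffinose: 12.1 g × (813 mL / 1000 mL) = 9.84 g
L-lysine hydrochloride: 0.462 g × (813 mL / 1000 mL) = 0.375606 g = 375.61 mg

monosodium phosphate 0.82 g; cellobiose 14.15 g; raffinose 9.84 g; L-lysine hydrochloride 375.61 mg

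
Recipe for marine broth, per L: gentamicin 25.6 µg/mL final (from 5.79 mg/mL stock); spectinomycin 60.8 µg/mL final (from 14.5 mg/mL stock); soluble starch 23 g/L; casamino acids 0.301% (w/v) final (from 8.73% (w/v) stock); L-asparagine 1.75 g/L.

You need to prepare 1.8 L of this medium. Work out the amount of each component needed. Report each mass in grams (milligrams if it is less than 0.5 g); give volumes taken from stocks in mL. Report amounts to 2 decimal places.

Working volume: 1.8 L.
gentamicin: C1V1 = C2V2 → 25.6 µg/mL × 1800 mL ÷ 5790 µg/mL = 7.96 mL
spectinomycin: dilute stock: 60.8 µg/mL × 1800 mL ÷ 14500 µg/mL = 7.55 mL
soluble starch: 23 g/L × 1.8 L = 41.40 g
casamino acids: V = C2·V2/C1 = 0.301% ÷ 8.73% × 1800 mL = 62.06 mL
L-asparagine: 1.75 g/L × 1.8 L = 3.15 g

gentamicin 7.96 mL; spectinomycin 7.55 mL; soluble starch 41.40 g; casamino acids 62.06 mL; L-asparagine 3.15 g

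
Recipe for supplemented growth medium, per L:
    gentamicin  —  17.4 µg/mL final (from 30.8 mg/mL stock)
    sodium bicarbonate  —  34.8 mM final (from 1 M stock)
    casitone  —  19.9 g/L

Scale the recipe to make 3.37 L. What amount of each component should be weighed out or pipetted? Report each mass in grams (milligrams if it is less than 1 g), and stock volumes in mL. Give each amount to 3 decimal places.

Working volume: 3.37 L.
gentamicin: C1V1 = C2V2 → 17.4 µg/mL × 3370 mL ÷ 30800 µg/mL = 1.904 mL
sodium bicarbonate: C1V1 = C2V2 → 34.8 mM × 3370 mL ÷ 1000 mM = 117.276 mL
casitone: 19.9 g/L × 3.37 L = 67.063 g

gentamicin 1.904 mL; sodium bicarbonate 117.276 mL; casitone 67.063 g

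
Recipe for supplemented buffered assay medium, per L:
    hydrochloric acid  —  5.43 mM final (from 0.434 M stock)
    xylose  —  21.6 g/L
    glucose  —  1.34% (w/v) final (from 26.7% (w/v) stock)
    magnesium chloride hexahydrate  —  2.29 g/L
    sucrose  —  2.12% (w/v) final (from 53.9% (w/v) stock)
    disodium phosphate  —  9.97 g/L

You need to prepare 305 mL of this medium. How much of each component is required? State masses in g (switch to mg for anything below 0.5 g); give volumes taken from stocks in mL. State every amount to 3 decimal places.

hydrochloric acid 3.816 mL; xylose 6.588 g; glucose 15.307 mL; magnesium chloride hexahydrate 0.698 g; sucrose 11.996 mL; disodium phosphate 3.041 g

Target volume = 305 mL = 0.305 L.
hydrochloric acid: V = C2·V2/C1 = 5.43 mM × 305 mL ÷ 434 mM = 3.816 mL
xylose: 21.6 g/L × 0.305 L = 6.588 g
glucose: dilute stock: 1.34% ÷ 26.7% × 305 mL = 15.307 mL
magnesium chloride hexahydrate: 2.29 g/L × 0.305 L = 0.698 g
sucrose: C1V1 = C2V2 → 2.12% ÷ 53.9% × 305 mL = 11.996 mL
disodium phosphate: 9.97 g/L × 0.305 L = 3.041 g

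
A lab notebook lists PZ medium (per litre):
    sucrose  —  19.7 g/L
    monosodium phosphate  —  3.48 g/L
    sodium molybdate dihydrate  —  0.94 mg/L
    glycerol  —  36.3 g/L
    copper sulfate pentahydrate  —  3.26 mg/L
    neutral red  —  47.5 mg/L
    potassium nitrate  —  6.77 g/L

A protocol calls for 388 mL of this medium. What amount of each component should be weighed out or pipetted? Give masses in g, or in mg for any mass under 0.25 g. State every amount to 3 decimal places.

sucrose 7.644 g; monosodium phosphate 1.350 g; sodium molybdate dihydrate 0.365 mg; glycerol 14.084 g; copper sulfate pentahydrate 1.265 mg; neutral red 18.430 mg; potassium nitrate 2.627 g

Target volume = 388 mL = 0.388 L.
sucrose: 19.7 g/L × 0.388 L = 7.644 g
monosodium phosphate: 3.48 g/L × 0.388 L = 1.350 g
sodium molybdate dihydrate: 0.94 mg/L × 0.388 L = 0.365 mg
glycerol: 36.3 g/L × 0.388 L = 14.084 g
copper sulfate pentahydrate: 3.26 mg/L × 0.388 L = 1.265 mg
neutral red: 47.5 mg/L × 0.388 L = 18.430 mg
potassium nitrate: 6.77 g/L × 0.388 L = 2.627 g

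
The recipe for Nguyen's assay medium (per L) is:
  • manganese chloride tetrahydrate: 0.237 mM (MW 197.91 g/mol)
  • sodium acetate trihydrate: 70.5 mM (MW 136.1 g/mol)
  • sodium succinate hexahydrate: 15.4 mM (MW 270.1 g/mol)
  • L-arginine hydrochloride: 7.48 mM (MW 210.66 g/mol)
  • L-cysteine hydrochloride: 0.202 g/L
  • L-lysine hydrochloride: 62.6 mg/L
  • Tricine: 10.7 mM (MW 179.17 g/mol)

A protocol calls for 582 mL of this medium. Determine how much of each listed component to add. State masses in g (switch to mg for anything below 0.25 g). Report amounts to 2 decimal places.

manganese chloride tetrahydrate 27.30 mg; sodium acetate trihydrate 5.58 g; sodium succinate hexahydrate 2.42 g; L-arginine hydrochloride 0.92 g; L-cysteine hydrochloride 117.56 mg; L-lysine hydrochloride 36.43 mg; Tricine 1.12 g

Working volume: 582 mL = 0.582 L.
manganese chloride tetrahydrate: 0.237 mmol/L × 197.91 mg/mmol × 0.582 L = 27.30 mg
sodium acetate trihydrate: 70.5 mmol/L × 136.1 g/mol × 0.582 L ÷ 1000 = 5.58 g
sodium succinate hexahydrate: 15.4 mmol/L × 270.1 g/mol × 0.582 L ÷ 1000 = 2.42 g
L-arginine hydrochloride: 7.48 mmol/L × 210.66 g/mol × 0.582 L ÷ 1000 = 0.92 g
L-cysteine hydrochloride: 0.202 g/L × 0.582 L = 0.117564 g = 117.56 mg
L-lysine hydrochloride: 62.6 mg/L × 0.582 L = 36.43 mg
Tricine: 10.7 mmol/L × 179.17 g/mol × 0.582 L ÷ 1000 = 1.12 g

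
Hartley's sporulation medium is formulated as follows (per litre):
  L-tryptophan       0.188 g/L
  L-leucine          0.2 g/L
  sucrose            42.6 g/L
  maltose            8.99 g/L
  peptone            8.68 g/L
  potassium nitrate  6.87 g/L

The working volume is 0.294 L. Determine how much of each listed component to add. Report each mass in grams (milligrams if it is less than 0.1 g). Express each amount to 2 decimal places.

Scale factor relative to 1 L: 0.294.
L-tryptophan: 0.188 g/L × 0.294 L = 0.055272 g = 55.27 mg
L-leucine: 0.2 g/L × 0.294 L = 0.0588 g = 58.80 mg
sucrose: 42.6 g/L × 0.294 L = 12.52 g
maltose: 8.99 g/L × 0.294 L = 2.64 g
peptone: 8.68 g/L × 0.294 L = 2.55 g
potassium nitrate: 6.87 g/L × 0.294 L = 2.02 g

L-tryptophan 55.27 mg; L-leucine 58.80 mg; sucrose 12.52 g; maltose 2.64 g; peptone 2.55 g; potassium nitrate 2.02 g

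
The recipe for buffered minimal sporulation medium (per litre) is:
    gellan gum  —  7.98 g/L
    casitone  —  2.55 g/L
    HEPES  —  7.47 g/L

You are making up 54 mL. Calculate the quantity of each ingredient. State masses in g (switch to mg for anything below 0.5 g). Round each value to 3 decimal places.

Target volume = 54 mL = 0.054 L.
gellan gum: 7.98 g/L × 0.054 L = 0.43092 g = 430.920 mg
casitone: 2.55 g/L × 0.054 L = 0.1377 g = 137.700 mg
HEPES: 7.47 g/L × 0.054 L = 0.40338 g = 403.380 mg

gellan gum 430.920 mg; casitone 137.700 mg; HEPES 403.380 mg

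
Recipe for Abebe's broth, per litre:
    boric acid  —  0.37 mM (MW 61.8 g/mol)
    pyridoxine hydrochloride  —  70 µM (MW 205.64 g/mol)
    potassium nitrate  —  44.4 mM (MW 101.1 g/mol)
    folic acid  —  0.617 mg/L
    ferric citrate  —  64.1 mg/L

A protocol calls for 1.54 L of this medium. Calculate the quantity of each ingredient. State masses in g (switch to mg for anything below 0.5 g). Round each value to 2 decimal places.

Scale factor relative to 1 L: 1.54.
boric acid: 0.37 mmol/L × 61.8 mg/mmol × 1.54 L = 35.21 mg
pyridoxine hydrochloride: 70 µmol/L × 205.64 g/mol × 1.54 L ÷ 1000 = 22.17 mg
potassium nitrate: 44.4 mmol/L × 101.1 g/mol × 1.54 L ÷ 1000 = 6.91 g
folic acid: 0.617 mg/L × 1.54 L = 0.95 mg
ferric citrate: 64.1 mg/L × 1.54 L = 98.71 mg

boric acid 35.21 mg; pyridoxine hydrochloride 22.17 mg; potassium nitrate 6.91 g; folic acid 0.95 mg; ferric citrate 98.71 mg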